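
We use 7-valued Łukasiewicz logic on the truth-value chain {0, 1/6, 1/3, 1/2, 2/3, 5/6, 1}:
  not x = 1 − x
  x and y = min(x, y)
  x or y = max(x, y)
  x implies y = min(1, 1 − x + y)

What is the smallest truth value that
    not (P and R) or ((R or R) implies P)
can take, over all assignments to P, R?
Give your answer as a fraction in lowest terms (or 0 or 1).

Take P = 1/2, R = 1:
P and R = 1/2 and 1 = 1/2
not (P and R) = not 1/2 = 1/2
R or R = 1 or 1 = 1
(R or R) implies P = 1 implies 1/2 = 1/2
not (P and R) or ((R or R) implies P) = 1/2 or 1/2 = 1/2
No assignment yields a value below 1/2, so this is the minimum.

1/2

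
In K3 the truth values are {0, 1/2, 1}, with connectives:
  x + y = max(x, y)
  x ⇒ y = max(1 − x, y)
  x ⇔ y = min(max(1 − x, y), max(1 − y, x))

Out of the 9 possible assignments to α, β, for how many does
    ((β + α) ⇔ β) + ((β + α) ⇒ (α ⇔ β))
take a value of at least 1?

4

α = 0, β = 0 ↦ 1  ≥
α = 0, β = 1/2 ↦ 1/2  <
α = 0, β = 1 ↦ 1  ≥
α = 1/2, β = 0 ↦ 1/2  <
α = 1/2, β = 1/2 ↦ 1/2  <
α = 1/2, β = 1 ↦ 1  ≥
α = 1, β = 0 ↦ 0  <
α = 1, β = 1/2 ↦ 1/2  <
α = 1, β = 1 ↦ 1  ≥
So 4 of the 9 assignments meet the threshold.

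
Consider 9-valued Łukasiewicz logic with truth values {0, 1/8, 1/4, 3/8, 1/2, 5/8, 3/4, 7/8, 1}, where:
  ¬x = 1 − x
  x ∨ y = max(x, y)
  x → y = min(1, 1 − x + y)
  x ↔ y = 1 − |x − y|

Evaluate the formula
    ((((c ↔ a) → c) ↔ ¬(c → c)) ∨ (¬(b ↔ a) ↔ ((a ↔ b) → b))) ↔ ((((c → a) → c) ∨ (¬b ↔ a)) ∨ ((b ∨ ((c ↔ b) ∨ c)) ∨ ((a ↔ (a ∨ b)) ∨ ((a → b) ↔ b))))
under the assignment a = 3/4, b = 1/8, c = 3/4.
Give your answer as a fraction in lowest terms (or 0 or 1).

c ↔ a = 3/4 ↔ 3/4 = 1
(c ↔ a) → c = 1 → 3/4 = 3/4
c → c = 3/4 → 3/4 = 1
¬(c → c) = ¬1 = 0
((c ↔ a) → c) ↔ ¬(c → c) = 3/4 ↔ 0 = 1/4
b ↔ a = 1/8 ↔ 3/4 = 3/8
¬(b ↔ a) = ¬3/8 = 5/8
a ↔ b = 3/4 ↔ 1/8 = 3/8
(a ↔ b) → b = 3/8 → 1/8 = 3/4
¬(b ↔ a) ↔ ((a ↔ b) → b) = 5/8 ↔ 3/4 = 7/8
(((c ↔ a) → c) ↔ ¬(c → c)) ∨ (¬(b ↔ a) ↔ ((a ↔ b) → b)) = 1/4 ∨ 7/8 = 7/8
c → a = 3/4 → 3/4 = 1
(c → a) → c = 1 → 3/4 = 3/4
¬b = ¬1/8 = 7/8
¬b ↔ a = 7/8 ↔ 3/4 = 7/8
((c → a) → c) ∨ (¬b ↔ a) = 3/4 ∨ 7/8 = 7/8
c ↔ b = 3/4 ↔ 1/8 = 3/8
(c ↔ b) ∨ c = 3/8 ∨ 3/4 = 3/4
b ∨ ((c ↔ b) ∨ c) = 1/8 ∨ 3/4 = 3/4
a ∨ b = 3/4 ∨ 1/8 = 3/4
a ↔ (a ∨ b) = 3/4 ↔ 3/4 = 1
a → b = 3/4 → 1/8 = 3/8
(a → b) ↔ b = 3/8 ↔ 1/8 = 3/4
(a ↔ (a ∨ b)) ∨ ((a → b) ↔ b) = 1 ∨ 3/4 = 1
(b ∨ ((c ↔ b) ∨ c)) ∨ ((a ↔ (a ∨ b)) ∨ ((a → b) ↔ b)) = 3/4 ∨ 1 = 1
(((c → a) → c) ∨ (¬b ↔ a)) ∨ ((b ∨ ((c ↔ b) ∨ c)) ∨ ((a ↔ (a ∨ b)) ∨ ((a → b) ↔ b))) = 7/8 ∨ 1 = 1
((((c ↔ a) → c) ↔ ¬(c → c)) ∨ (¬(b ↔ a) ↔ ((a ↔ b) → b))) ↔ ((((c → a) → c) ∨ (¬b ↔ a)) ∨ ((b ∨ ((c ↔ b) ∨ c)) ∨ ((a ↔ (a ∨ b)) ∨ ((a → b) ↔ b)))) = 7/8 ↔ 1 = 7/8

7/8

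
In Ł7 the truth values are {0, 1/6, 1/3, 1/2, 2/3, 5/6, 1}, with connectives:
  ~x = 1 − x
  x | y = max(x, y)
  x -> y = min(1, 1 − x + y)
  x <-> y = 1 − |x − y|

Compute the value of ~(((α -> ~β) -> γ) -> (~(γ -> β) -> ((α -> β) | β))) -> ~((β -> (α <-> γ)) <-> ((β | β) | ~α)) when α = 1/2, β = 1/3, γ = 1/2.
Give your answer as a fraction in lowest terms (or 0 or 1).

~β = ~1/3 = 2/3
α -> ~β = 1/2 -> 2/3 = 1
(α -> ~β) -> γ = 1 -> 1/2 = 1/2
γ -> β = 1/2 -> 1/3 = 5/6
~(γ -> β) = ~5/6 = 1/6
α -> β = 1/2 -> 1/3 = 5/6
(α -> β) | β = 5/6 | 1/3 = 5/6
~(γ -> β) -> ((α -> β) | β) = 1/6 -> 5/6 = 1
((α -> ~β) -> γ) -> (~(γ -> β) -> ((α -> β) | β)) = 1/2 -> 1 = 1
~(((α -> ~β) -> γ) -> (~(γ -> β) -> ((α -> β) | β))) = ~1 = 0
α <-> γ = 1/2 <-> 1/2 = 1
β -> (α <-> γ) = 1/3 -> 1 = 1
β | β = 1/3 | 1/3 = 1/3
~α = ~1/2 = 1/2
(β | β) | ~α = 1/3 | 1/2 = 1/2
(β -> (α <-> γ)) <-> ((β | β) | ~α) = 1 <-> 1/2 = 1/2
~((β -> (α <-> γ)) <-> ((β | β) | ~α)) = ~1/2 = 1/2
~(((α -> ~β) -> γ) -> (~(γ -> β) -> ((α -> β) | β))) -> ~((β -> (α <-> γ)) <-> ((β | β) | ~α)) = 0 -> 1/2 = 1

1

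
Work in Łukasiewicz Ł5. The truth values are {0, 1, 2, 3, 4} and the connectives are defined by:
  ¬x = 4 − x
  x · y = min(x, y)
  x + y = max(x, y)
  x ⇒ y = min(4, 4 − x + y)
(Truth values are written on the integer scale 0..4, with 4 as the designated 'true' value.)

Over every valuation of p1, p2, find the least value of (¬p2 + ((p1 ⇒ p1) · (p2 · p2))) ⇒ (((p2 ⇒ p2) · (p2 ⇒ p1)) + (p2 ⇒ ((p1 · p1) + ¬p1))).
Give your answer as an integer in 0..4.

Take p1 = 2, p2 = 4:
¬p2 = ¬4 = 0
p1 ⇒ p1 = 2 ⇒ 2 = 4
p2 · p2 = 4 · 4 = 4
(p1 ⇒ p1) · (p2 · p2) = 4 · 4 = 4
¬p2 + ((p1 ⇒ p1) · (p2 · p2)) = 0 + 4 = 4
p2 ⇒ p2 = 4 ⇒ 4 = 4
p2 ⇒ p1 = 4 ⇒ 2 = 2
(p2 ⇒ p2) · (p2 ⇒ p1) = 4 · 2 = 2
p1 · p1 = 2 · 2 = 2
¬p1 = ¬2 = 2
(p1 · p1) + ¬p1 = 2 + 2 = 2
p2 ⇒ ((p1 · p1) + ¬p1) = 4 ⇒ 2 = 2
((p2 ⇒ p2) · (p2 ⇒ p1)) + (p2 ⇒ ((p1 · p1) + ¬p1)) = 2 + 2 = 2
(¬p2 + ((p1 ⇒ p1) · (p2 · p2))) ⇒ (((p2 ⇒ p2) · (p2 ⇒ p1)) + (p2 ⇒ ((p1 · p1) + ¬p1))) = 4 ⇒ 2 = 2
No assignment yields a value below 2, so this is the minimum.

2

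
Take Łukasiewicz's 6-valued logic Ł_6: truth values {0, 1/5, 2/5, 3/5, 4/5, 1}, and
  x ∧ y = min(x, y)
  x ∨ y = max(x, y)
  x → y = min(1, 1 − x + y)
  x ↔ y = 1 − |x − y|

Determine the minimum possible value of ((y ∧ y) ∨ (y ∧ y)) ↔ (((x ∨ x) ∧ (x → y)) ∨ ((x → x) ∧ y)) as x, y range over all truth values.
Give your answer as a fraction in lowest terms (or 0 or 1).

3/5

Take x = 2/5, y = 0:
y ∧ y = 0 ∧ 0 = 0
y ∧ y = 0 ∧ 0 = 0
(y ∧ y) ∨ (y ∧ y) = 0 ∨ 0 = 0
x ∨ x = 2/5 ∨ 2/5 = 2/5
x → y = 2/5 → 0 = 3/5
(x ∨ x) ∧ (x → y) = 2/5 ∧ 3/5 = 2/5
x → x = 2/5 → 2/5 = 1
(x → x) ∧ y = 1 ∧ 0 = 0
((x ∨ x) ∧ (x → y)) ∨ ((x → x) ∧ y) = 2/5 ∨ 0 = 2/5
((y ∧ y) ∨ (y ∧ y)) ↔ (((x ∨ x) ∧ (x → y)) ∨ ((x → x) ∧ y)) = 0 ↔ 2/5 = 3/5
No assignment yields a value below 3/5, so this is the minimum.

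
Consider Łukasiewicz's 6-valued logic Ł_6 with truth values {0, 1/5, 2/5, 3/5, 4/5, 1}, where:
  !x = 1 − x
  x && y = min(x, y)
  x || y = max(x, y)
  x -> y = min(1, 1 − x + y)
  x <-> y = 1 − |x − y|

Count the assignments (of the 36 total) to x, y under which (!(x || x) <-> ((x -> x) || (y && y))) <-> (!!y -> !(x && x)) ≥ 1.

11

value 1: 11 assignments (counts)
value 4/5: 9 assignments
value 3/5: 7 assignments
value 2/5: 5 assignments
value 1/5: 3 assignments
value 0: 1 assignment
So 11 of the 36 assignments meet the threshold.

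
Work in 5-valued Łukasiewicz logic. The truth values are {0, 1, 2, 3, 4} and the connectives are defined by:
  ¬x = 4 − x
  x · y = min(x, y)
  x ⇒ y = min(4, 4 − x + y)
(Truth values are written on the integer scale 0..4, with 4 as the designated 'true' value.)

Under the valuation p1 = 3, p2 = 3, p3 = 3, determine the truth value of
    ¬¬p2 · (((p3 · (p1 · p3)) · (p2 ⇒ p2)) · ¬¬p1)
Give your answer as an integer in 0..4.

3

¬p2 = ¬3 = 1
¬¬p2 = ¬1 = 3
p1 · p3 = 3 · 3 = 3
p3 · (p1 · p3) = 3 · 3 = 3
p2 ⇒ p2 = 3 ⇒ 3 = 4
(p3 · (p1 · p3)) · (p2 ⇒ p2) = 3 · 4 = 3
¬p1 = ¬3 = 1
¬¬p1 = ¬1 = 3
((p3 · (p1 · p3)) · (p2 ⇒ p2)) · ¬¬p1 = 3 · 3 = 3
¬¬p2 · (((p3 · (p1 · p3)) · (p2 ⇒ p2)) · ¬¬p1) = 3 · 3 = 3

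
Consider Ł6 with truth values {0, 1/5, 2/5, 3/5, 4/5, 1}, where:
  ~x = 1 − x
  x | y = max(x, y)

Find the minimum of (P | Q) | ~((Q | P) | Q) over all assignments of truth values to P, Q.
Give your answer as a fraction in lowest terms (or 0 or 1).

3/5

Take P = 0, Q = 2/5:
P | Q = 0 | 2/5 = 2/5
Q | P = 2/5 | 0 = 2/5
(Q | P) | Q = 2/5 | 2/5 = 2/5
~((Q | P) | Q) = ~2/5 = 3/5
(P | Q) | ~((Q | P) | Q) = 2/5 | 3/5 = 3/5
No assignment yields a value below 3/5, so this is the minimum.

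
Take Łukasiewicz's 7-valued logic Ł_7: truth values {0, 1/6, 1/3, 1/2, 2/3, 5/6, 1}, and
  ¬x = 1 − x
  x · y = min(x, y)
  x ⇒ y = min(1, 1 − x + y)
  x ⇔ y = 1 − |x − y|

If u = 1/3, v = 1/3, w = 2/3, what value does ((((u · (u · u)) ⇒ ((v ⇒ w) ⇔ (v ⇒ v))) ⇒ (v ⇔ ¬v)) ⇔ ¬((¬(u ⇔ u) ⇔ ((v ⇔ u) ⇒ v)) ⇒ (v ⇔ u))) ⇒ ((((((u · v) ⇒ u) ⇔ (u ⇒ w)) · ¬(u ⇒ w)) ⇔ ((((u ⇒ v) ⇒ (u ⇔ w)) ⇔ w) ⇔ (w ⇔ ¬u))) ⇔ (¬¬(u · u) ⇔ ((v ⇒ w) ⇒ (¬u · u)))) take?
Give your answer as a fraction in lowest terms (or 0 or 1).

2/3

u · u = 1/3 · 1/3 = 1/3
u · (u · u) = 1/3 · 1/3 = 1/3
v ⇒ w = 1/3 ⇒ 2/3 = 1
v ⇒ v = 1/3 ⇒ 1/3 = 1
(v ⇒ w) ⇔ (v ⇒ v) = 1 ⇔ 1 = 1
(u · (u · u)) ⇒ ((v ⇒ w) ⇔ (v ⇒ v)) = 1/3 ⇒ 1 = 1
¬v = ¬1/3 = 2/3
v ⇔ ¬v = 1/3 ⇔ 2/3 = 2/3
((u · (u · u)) ⇒ ((v ⇒ w) ⇔ (v ⇒ v))) ⇒ (v ⇔ ¬v) = 1 ⇒ 2/3 = 2/3
u ⇔ u = 1/3 ⇔ 1/3 = 1
¬(u ⇔ u) = ¬1 = 0
v ⇔ u = 1/3 ⇔ 1/3 = 1
(v ⇔ u) ⇒ v = 1 ⇒ 1/3 = 1/3
¬(u ⇔ u) ⇔ ((v ⇔ u) ⇒ v) = 0 ⇔ 1/3 = 2/3
v ⇔ u = 1/3 ⇔ 1/3 = 1
(¬(u ⇔ u) ⇔ ((v ⇔ u) ⇒ v)) ⇒ (v ⇔ u) = 2/3 ⇒ 1 = 1
¬((¬(u ⇔ u) ⇔ ((v ⇔ u) ⇒ v)) ⇒ (v ⇔ u)) = ¬1 = 0
(((u · (u · u)) ⇒ ((v ⇒ w) ⇔ (v ⇒ v))) ⇒ (v ⇔ ¬v)) ⇔ ¬((¬(u ⇔ u) ⇔ ((v ⇔ u) ⇒ v)) ⇒ (v ⇔ u)) = 2/3 ⇔ 0 = 1/3
u · v = 1/3 · 1/3 = 1/3
(u · v) ⇒ u = 1/3 ⇒ 1/3 = 1
u ⇒ w = 1/3 ⇒ 2/3 = 1
((u · v) ⇒ u) ⇔ (u ⇒ w) = 1 ⇔ 1 = 1
u ⇒ w = 1/3 ⇒ 2/3 = 1
¬(u ⇒ w) = ¬1 = 0
(((u · v) ⇒ u) ⇔ (u ⇒ w)) · ¬(u ⇒ w) = 1 · 0 = 0
u ⇒ v = 1/3 ⇒ 1/3 = 1
u ⇔ w = 1/3 ⇔ 2/3 = 2/3
(u ⇒ v) ⇒ (u ⇔ w) = 1 ⇒ 2/3 = 2/3
((u ⇒ v) ⇒ (u ⇔ w)) ⇔ w = 2/3 ⇔ 2/3 = 1
¬u = ¬1/3 = 2/3
w ⇔ ¬u = 2/3 ⇔ 2/3 = 1
(((u ⇒ v) ⇒ (u ⇔ w)) ⇔ w) ⇔ (w ⇔ ¬u) = 1 ⇔ 1 = 1
((((u · v) ⇒ u) ⇔ (u ⇒ w)) · ¬(u ⇒ w)) ⇔ ((((u ⇒ v) ⇒ (u ⇔ w)) ⇔ w) ⇔ (w ⇔ ¬u)) = 0 ⇔ 1 = 0
u · u = 1/3 · 1/3 = 1/3
¬(u · u) = ¬1/3 = 2/3
¬¬(u · u) = ¬2/3 = 1/3
v ⇒ w = 1/3 ⇒ 2/3 = 1
¬u = ¬1/3 = 2/3
¬u · u = 2/3 · 1/3 = 1/3
(v ⇒ w) ⇒ (¬u · u) = 1 ⇒ 1/3 = 1/3
¬¬(u · u) ⇔ ((v ⇒ w) ⇒ (¬u · u)) = 1/3 ⇔ 1/3 = 1
(((((u · v) ⇒ u) ⇔ (u ⇒ w)) · ¬(u ⇒ w)) ⇔ ((((u ⇒ v) ⇒ (u ⇔ w)) ⇔ w) ⇔ (w ⇔ ¬u))) ⇔ (¬¬(u · u) ⇔ ((v ⇒ w) ⇒ (¬u · u))) = 0 ⇔ 1 = 0
((((u · (u · u)) ⇒ ((v ⇒ w) ⇔ (v ⇒ v))) ⇒ (v ⇔ ¬v)) ⇔ ¬((¬(u ⇔ u) ⇔ ((v ⇔ u) ⇒ v)) ⇒ (v ⇔ u))) ⇒ ((((((u · v) ⇒ u) ⇔ (u ⇒ w)) · ¬(u ⇒ w)) ⇔ ((((u ⇒ v) ⇒ (u ⇔ w)) ⇔ w) ⇔ (w ⇔ ¬u))) ⇔ (¬¬(u · u) ⇔ ((v ⇒ w) ⇒ (¬u · u)))) = 1/3 ⇒ 0 = 2/3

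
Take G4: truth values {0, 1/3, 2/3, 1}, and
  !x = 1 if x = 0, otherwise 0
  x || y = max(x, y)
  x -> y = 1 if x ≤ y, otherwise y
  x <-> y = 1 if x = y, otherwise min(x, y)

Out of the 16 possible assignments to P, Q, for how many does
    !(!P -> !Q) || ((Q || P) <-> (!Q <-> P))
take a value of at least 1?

P = 0, Q = 0 ↦ 1  ≥
P = 0, Q = 1/3 ↦ 1  ≥
P = 0, Q = 2/3 ↦ 1  ≥
P = 0, Q = 1 ↦ 1  ≥
P = 1/3, Q = 0 ↦ 1  ≥
P = 1/3, Q = 1/3 ↦ 0  <
P = 1/3, Q = 2/3 ↦ 0  <
P = 1/3, Q = 1 ↦ 0  <
P = 2/3, Q = 0 ↦ 1  ≥
P = 2/3, Q = 1/3 ↦ 0  <
P = 2/3, Q = 2/3 ↦ 0  <
P = 2/3, Q = 1 ↦ 0  <
P = 1, Q = 0 ↦ 1  ≥
P = 1, Q = 1/3 ↦ 0  <
P = 1, Q = 2/3 ↦ 0  <
P = 1, Q = 1 ↦ 0  <
So 7 of the 16 assignments meet the threshold.

7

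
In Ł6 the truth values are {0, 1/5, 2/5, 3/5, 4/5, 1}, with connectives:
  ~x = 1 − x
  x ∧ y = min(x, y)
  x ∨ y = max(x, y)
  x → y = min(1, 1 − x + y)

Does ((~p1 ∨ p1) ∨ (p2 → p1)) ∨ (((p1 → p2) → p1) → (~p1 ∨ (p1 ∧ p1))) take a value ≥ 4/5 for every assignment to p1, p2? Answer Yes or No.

Yes

At p1 = 3/5, p2 = 0, for instance:
~p1 = ~3/5 = 2/5
~p1 ∨ p1 = 2/5 ∨ 3/5 = 3/5
p2 → p1 = 0 → 3/5 = 1
(~p1 ∨ p1) ∨ (p2 → p1) = 3/5 ∨ 1 = 1
p1 → p2 = 3/5 → 0 = 2/5
(p1 → p2) → p1 = 2/5 → 3/5 = 1
~p1 = ~3/5 = 2/5
p1 ∧ p1 = 3/5 ∧ 3/5 = 3/5
~p1 ∨ (p1 ∧ p1) = 2/5 ∨ 3/5 = 3/5
((p1 → p2) → p1) → (~p1 ∨ (p1 ∧ p1)) = 1 → 3/5 = 3/5
((~p1 ∨ p1) ∨ (p2 → p1)) ∨ (((p1 → p2) → p1) → (~p1 ∨ (p1 ∧ p1))) = 1 ∨ 3/5 = 1
and checking the remaining 35 assignments likewise gives ≥ 4/5 in every case.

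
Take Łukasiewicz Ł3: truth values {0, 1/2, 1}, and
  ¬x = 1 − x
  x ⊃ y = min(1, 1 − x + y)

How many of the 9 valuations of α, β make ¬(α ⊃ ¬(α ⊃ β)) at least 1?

1

α = 0, β = 0 ↦ 0  <
α = 0, β = 1/2 ↦ 0  <
α = 0, β = 1 ↦ 0  <
α = 1/2, β = 0 ↦ 0  <
α = 1/2, β = 1/2 ↦ 1/2  <
α = 1/2, β = 1 ↦ 1/2  <
α = 1, β = 0 ↦ 0  <
α = 1, β = 1/2 ↦ 1/2  <
α = 1, β = 1 ↦ 1  ≥
So 1 of the 9 assignments meets the threshold.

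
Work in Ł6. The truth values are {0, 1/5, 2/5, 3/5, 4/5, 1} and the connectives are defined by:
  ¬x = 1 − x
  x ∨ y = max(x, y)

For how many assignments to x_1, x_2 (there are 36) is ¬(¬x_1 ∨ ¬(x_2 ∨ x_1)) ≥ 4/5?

value 1: 6 assignments (counts)
value 4/5: 6 assignments (counts)
value 3/5: 6 assignments
value 2/5: 6 assignments
value 1/5: 6 assignments
value 0: 6 assignments
So 12 of the 36 assignments meet the threshold.

12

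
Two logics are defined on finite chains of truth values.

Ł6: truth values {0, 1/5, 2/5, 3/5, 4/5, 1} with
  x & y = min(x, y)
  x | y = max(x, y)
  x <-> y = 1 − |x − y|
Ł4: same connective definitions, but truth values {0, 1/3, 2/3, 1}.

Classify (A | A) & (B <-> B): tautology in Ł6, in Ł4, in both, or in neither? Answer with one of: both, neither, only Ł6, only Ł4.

In Ł6: at A = 0, B = 0 the value is 0 — not a tautology.
In Ł4: at A = 0, B = 0 the value is 0 — not a tautology.

neither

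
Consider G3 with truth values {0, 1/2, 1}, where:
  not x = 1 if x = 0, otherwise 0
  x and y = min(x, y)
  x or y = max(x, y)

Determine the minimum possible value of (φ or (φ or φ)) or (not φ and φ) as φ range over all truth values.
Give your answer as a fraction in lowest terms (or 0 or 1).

0

Take φ = 0:
φ or φ = 0 or 0 = 0
φ or (φ or φ) = 0 or 0 = 0
not φ = not 0 = 1
not φ and φ = 1 and 0 = 0
(φ or (φ or φ)) or (not φ and φ) = 0 or 0 = 0
No assignment yields a value below 0, so this is the minimum.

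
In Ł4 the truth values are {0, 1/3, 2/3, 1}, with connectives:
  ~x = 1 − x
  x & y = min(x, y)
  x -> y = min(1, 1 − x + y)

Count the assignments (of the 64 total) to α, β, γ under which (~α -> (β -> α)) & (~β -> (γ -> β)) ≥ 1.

33

value 1: 33 assignments (counts)
value 2/3: 15 assignments
value 1/3: 8 assignments
value 0: 8 assignments
So 33 of the 64 assignments meet the threshold.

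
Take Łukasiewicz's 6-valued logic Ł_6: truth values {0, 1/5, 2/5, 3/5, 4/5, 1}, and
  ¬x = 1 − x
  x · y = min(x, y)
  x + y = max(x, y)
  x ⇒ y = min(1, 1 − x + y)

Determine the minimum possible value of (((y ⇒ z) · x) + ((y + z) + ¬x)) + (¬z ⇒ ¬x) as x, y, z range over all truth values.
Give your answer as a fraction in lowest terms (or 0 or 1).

3/5

Take x = 2/5, y = 0, z = 0:
y ⇒ z = 0 ⇒ 0 = 1
(y ⇒ z) · x = 1 · 2/5 = 2/5
y + z = 0 + 0 = 0
¬x = ¬2/5 = 3/5
(y + z) + ¬x = 0 + 3/5 = 3/5
((y ⇒ z) · x) + ((y + z) + ¬x) = 2/5 + 3/5 = 3/5
¬z = ¬0 = 1
¬x = ¬2/5 = 3/5
¬z ⇒ ¬x = 1 ⇒ 3/5 = 3/5
(((y ⇒ z) · x) + ((y + z) + ¬x)) + (¬z ⇒ ¬x) = 3/5 + 3/5 = 3/5
No assignment yields a value below 3/5, so this is the minimum.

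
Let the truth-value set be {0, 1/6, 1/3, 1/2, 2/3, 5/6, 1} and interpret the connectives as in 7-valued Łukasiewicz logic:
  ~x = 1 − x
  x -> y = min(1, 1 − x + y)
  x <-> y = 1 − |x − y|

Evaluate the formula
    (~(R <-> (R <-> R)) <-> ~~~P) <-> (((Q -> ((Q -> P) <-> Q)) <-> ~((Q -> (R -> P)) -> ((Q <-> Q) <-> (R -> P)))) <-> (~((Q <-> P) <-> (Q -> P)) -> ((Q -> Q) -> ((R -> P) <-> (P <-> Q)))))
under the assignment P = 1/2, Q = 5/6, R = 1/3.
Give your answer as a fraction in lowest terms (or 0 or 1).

R <-> R = 1/3 <-> 1/3 = 1
R <-> (R <-> R) = 1/3 <-> 1 = 1/3
~(R <-> (R <-> R)) = ~1/3 = 2/3
~P = ~1/2 = 1/2
~~P = ~1/2 = 1/2
~~~P = ~1/2 = 1/2
~(R <-> (R <-> R)) <-> ~~~P = 2/3 <-> 1/2 = 5/6
Q -> P = 5/6 -> 1/2 = 2/3
(Q -> P) <-> Q = 2/3 <-> 5/6 = 5/6
Q -> ((Q -> P) <-> Q) = 5/6 -> 5/6 = 1
R -> P = 1/3 -> 1/2 = 1
Q -> (R -> P) = 5/6 -> 1 = 1
Q <-> Q = 5/6 <-> 5/6 = 1
R -> P = 1/3 -> 1/2 = 1
(Q <-> Q) <-> (R -> P) = 1 <-> 1 = 1
(Q -> (R -> P)) -> ((Q <-> Q) <-> (R -> P)) = 1 -> 1 = 1
~((Q -> (R -> P)) -> ((Q <-> Q) <-> (R -> P))) = ~1 = 0
(Q -> ((Q -> P) <-> Q)) <-> ~((Q -> (R -> P)) -> ((Q <-> Q) <-> (R -> P))) = 1 <-> 0 = 0
Q <-> P = 5/6 <-> 1/2 = 2/3
Q -> P = 5/6 -> 1/2 = 2/3
(Q <-> P) <-> (Q -> P) = 2/3 <-> 2/3 = 1
~((Q <-> P) <-> (Q -> P)) = ~1 = 0
Q -> Q = 5/6 -> 5/6 = 1
R -> P = 1/3 -> 1/2 = 1
P <-> Q = 1/2 <-> 5/6 = 2/3
(R -> P) <-> (P <-> Q) = 1 <-> 2/3 = 2/3
(Q -> Q) -> ((R -> P) <-> (P <-> Q)) = 1 -> 2/3 = 2/3
~((Q <-> P) <-> (Q -> P)) -> ((Q -> Q) -> ((R -> P) <-> (P <-> Q))) = 0 -> 2/3 = 1
((Q -> ((Q -> P) <-> Q)) <-> ~((Q -> (R -> P)) -> ((Q <-> Q) <-> (R -> P)))) <-> (~((Q <-> P) <-> (Q -> P)) -> ((Q -> Q) -> ((R -> P) <-> (P <-> Q)))) = 0 <-> 1 = 0
(~(R <-> (R <-> R)) <-> ~~~P) <-> (((Q -> ((Q -> P) <-> Q)) <-> ~((Q -> (R -> P)) -> ((Q <-> Q) <-> (R -> P)))) <-> (~((Q <-> P) <-> (Q -> P)) -> ((Q -> Q) -> ((R -> P) <-> (P <-> Q))))) = 5/6 <-> 0 = 1/6

1/6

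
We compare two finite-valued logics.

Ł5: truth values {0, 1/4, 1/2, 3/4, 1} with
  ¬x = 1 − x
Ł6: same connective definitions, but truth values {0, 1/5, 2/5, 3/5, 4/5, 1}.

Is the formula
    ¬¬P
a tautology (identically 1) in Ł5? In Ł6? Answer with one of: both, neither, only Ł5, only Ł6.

In Ł5: at P = 0 the value is 0 — not a tautology.
In Ł6: at P = 0 the value is 0 — not a tautology.

neither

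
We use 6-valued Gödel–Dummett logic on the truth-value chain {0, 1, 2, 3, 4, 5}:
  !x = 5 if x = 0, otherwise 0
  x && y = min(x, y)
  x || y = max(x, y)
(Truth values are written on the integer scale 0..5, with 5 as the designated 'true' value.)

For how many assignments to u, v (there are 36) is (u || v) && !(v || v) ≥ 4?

value 5: 1 assignment (counts)
value 4: 1 assignment (counts)
value 3: 1 assignment
value 2: 1 assignment
value 1: 1 assignment
value 0: 31 assignments
So 2 of the 36 assignments meet the threshold.

2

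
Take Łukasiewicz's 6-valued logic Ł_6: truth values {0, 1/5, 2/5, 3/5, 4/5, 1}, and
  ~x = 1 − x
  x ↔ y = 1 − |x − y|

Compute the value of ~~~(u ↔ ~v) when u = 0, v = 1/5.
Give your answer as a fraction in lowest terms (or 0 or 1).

4/5

~v = ~1/5 = 4/5
u ↔ ~v = 0 ↔ 4/5 = 1/5
~(u ↔ ~v) = ~1/5 = 4/5
~~(u ↔ ~v) = ~4/5 = 1/5
~~~(u ↔ ~v) = ~1/5 = 4/5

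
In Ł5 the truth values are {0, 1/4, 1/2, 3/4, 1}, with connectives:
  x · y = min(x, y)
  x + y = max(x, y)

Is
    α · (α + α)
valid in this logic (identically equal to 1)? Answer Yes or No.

No

Counterexample: take α = 0.
α + α = 0 + 0 = 0
α · (α + α) = 0 · 0 = 0
This gives 0 ≠ 1.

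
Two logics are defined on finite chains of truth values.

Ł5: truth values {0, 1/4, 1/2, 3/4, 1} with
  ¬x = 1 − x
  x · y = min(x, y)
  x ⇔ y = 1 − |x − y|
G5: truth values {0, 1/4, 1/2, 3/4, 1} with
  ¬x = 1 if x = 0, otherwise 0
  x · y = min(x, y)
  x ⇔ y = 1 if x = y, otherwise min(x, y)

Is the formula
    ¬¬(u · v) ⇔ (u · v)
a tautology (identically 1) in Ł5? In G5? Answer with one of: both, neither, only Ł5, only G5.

In Ł5: every assignment gives 1 — tautology.
In G5: at u = 1/4, v = 1/4 the value is 1/4 — not a tautology.

only Ł5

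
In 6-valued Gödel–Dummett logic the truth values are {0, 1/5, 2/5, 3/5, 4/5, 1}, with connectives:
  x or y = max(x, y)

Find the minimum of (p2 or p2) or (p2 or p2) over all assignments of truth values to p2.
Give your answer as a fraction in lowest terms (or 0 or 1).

Take p2 = 0:
p2 or p2 = 0 or 0 = 0
p2 or p2 = 0 or 0 = 0
(p2 or p2) or (p2 or p2) = 0 or 0 = 0
No assignment yields a value below 0, so this is the minimum.

0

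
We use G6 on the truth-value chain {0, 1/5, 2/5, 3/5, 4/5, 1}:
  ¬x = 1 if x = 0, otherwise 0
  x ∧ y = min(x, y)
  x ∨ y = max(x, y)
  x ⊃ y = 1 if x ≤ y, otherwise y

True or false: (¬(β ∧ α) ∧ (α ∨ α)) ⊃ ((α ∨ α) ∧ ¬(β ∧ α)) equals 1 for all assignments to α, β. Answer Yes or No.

Yes

At α = 4/5, β = 3/5, for instance:
β ∧ α = 3/5 ∧ 4/5 = 3/5
¬(β ∧ α) = ¬3/5 = 0
α ∨ α = 4/5 ∨ 4/5 = 4/5
¬(β ∧ α) ∧ (α ∨ α) = 0 ∧ 4/5 = 0
(α ∨ α) ∧ ¬(β ∧ α) = 4/5 ∧ 0 = 0
(¬(β ∧ α) ∧ (α ∨ α)) ⊃ ((α ∨ α) ∧ ¬(β ∧ α)) = 0 ⊃ 0 = 1
and checking the remaining 35 assignments likewise gives ≥ 1 in every case.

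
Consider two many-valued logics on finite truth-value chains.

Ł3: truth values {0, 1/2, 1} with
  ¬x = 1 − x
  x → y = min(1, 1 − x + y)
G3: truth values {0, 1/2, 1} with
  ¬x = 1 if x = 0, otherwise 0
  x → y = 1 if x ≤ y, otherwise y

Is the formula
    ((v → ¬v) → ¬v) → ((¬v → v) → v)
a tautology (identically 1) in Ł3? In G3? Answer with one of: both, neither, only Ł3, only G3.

only Ł3

In Ł3: every assignment gives 1 — tautology.
In G3: at v = 1/2 the value is 1/2 — not a tautology.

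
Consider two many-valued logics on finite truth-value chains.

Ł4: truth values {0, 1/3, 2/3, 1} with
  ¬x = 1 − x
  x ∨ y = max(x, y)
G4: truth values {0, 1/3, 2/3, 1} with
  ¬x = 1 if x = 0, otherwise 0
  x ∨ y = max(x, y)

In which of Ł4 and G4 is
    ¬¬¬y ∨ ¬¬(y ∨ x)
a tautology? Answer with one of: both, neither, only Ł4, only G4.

only G4

In Ł4: at x = 0, y = 1/3 the value is 2/3 — not a tautology.
In G4: every assignment gives 1 — tautology.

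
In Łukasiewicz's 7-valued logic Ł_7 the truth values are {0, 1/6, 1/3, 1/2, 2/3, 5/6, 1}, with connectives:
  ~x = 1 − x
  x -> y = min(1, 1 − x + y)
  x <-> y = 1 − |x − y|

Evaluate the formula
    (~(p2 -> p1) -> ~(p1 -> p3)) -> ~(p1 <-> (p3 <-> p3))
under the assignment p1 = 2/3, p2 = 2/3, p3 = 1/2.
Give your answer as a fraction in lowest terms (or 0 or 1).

1/3

p2 -> p1 = 2/3 -> 2/3 = 1
~(p2 -> p1) = ~1 = 0
p1 -> p3 = 2/3 -> 1/2 = 5/6
~(p1 -> p3) = ~5/6 = 1/6
~(p2 -> p1) -> ~(p1 -> p3) = 0 -> 1/6 = 1
p3 <-> p3 = 1/2 <-> 1/2 = 1
p1 <-> (p3 <-> p3) = 2/3 <-> 1 = 2/3
~(p1 <-> (p3 <-> p3)) = ~2/3 = 1/3
(~(p2 -> p1) -> ~(p1 -> p3)) -> ~(p1 <-> (p3 <-> p3)) = 1 -> 1/3 = 1/3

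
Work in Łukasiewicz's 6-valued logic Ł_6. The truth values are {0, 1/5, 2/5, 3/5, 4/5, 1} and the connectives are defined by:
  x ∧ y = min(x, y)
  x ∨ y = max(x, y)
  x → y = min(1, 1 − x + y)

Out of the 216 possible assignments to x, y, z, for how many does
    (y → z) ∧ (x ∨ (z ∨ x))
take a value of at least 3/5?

144

value 1: 51 assignments (counts)
value 4/5: 49 assignments (counts)
value 3/5: 44 assignments (counts)
value 2/5: 36 assignments
value 1/5: 25 assignments
value 0: 11 assignments
So 144 of the 216 assignments meet the threshold.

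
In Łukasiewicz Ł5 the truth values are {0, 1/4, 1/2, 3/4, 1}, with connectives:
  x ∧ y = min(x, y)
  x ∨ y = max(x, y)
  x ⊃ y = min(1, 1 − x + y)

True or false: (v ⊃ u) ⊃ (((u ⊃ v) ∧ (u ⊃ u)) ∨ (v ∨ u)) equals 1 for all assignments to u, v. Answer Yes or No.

Counterexample: take u = 1/4, v = 0.
v ⊃ u = 0 ⊃ 1/4 = 1
u ⊃ v = 1/4 ⊃ 0 = 3/4
u ⊃ u = 1/4 ⊃ 1/4 = 1
(u ⊃ v) ∧ (u ⊃ u) = 3/4 ∧ 1 = 3/4
v ∨ u = 0 ∨ 1/4 = 1/4
((u ⊃ v) ∧ (u ⊃ u)) ∨ (v ∨ u) = 3/4 ∨ 1/4 = 3/4
(v ⊃ u) ⊃ (((u ⊃ v) ∧ (u ⊃ u)) ∨ (v ∨ u)) = 1 ⊃ 3/4 = 3/4
This gives 3/4 ≠ 1.

No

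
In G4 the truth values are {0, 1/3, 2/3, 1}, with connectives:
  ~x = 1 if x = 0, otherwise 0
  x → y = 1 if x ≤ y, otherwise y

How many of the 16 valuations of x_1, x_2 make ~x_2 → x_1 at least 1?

x_1 = 0, x_2 = 0 ↦ 0  <
x_1 = 0, x_2 = 1/3 ↦ 1  ≥
x_1 = 0, x_2 = 2/3 ↦ 1  ≥
x_1 = 0, x_2 = 1 ↦ 1  ≥
x_1 = 1/3, x_2 = 0 ↦ 1/3  <
x_1 = 1/3, x_2 = 1/3 ↦ 1  ≥
x_1 = 1/3, x_2 = 2/3 ↦ 1  ≥
x_1 = 1/3, x_2 = 1 ↦ 1  ≥
x_1 = 2/3, x_2 = 0 ↦ 2/3  <
x_1 = 2/3, x_2 = 1/3 ↦ 1  ≥
x_1 = 2/3, x_2 = 2/3 ↦ 1  ≥
x_1 = 2/3, x_2 = 1 ↦ 1  ≥
x_1 = 1, x_2 = 0 ↦ 1  ≥
x_1 = 1, x_2 = 1/3 ↦ 1  ≥
x_1 = 1, x_2 = 2/3 ↦ 1  ≥
x_1 = 1, x_2 = 1 ↦ 1  ≥
So 13 of the 16 assignments meet the threshold.

13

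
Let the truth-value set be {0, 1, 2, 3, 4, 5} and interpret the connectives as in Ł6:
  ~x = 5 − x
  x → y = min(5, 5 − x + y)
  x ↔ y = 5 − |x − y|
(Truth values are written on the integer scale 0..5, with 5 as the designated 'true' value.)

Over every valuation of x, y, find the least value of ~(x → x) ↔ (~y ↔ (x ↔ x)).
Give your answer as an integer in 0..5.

0

Take x = 0, y = 0:
x → x = 0 → 0 = 5
~(x → x) = ~5 = 0
~y = ~0 = 5
x ↔ x = 0 ↔ 0 = 5
~y ↔ (x ↔ x) = 5 ↔ 5 = 5
~(x → x) ↔ (~y ↔ (x ↔ x)) = 0 ↔ 5 = 0
No assignment yields a value below 0, so this is the minimum.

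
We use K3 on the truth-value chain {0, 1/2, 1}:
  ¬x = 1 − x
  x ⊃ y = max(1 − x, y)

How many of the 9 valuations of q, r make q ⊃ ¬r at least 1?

q = 0, r = 0 ↦ 1  ≥
q = 0, r = 1/2 ↦ 1  ≥
q = 0, r = 1 ↦ 1  ≥
q = 1/2, r = 0 ↦ 1  ≥
q = 1/2, r = 1/2 ↦ 1/2  <
q = 1/2, r = 1 ↦ 1/2  <
q = 1, r = 0 ↦ 1  ≥
q = 1, r = 1/2 ↦ 1/2  <
q = 1, r = 1 ↦ 0  <
So 5 of the 9 assignments meet the threshold.

5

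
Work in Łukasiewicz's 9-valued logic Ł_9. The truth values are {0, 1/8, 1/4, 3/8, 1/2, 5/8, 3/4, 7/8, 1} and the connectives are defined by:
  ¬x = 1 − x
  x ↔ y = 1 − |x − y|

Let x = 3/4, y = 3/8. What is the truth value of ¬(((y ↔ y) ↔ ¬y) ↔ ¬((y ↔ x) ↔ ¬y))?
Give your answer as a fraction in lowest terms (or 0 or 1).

5/8

y ↔ y = 3/8 ↔ 3/8 = 1
¬y = ¬3/8 = 5/8
(y ↔ y) ↔ ¬y = 1 ↔ 5/8 = 5/8
y ↔ x = 3/8 ↔ 3/4 = 5/8
¬y = ¬3/8 = 5/8
(y ↔ x) ↔ ¬y = 5/8 ↔ 5/8 = 1
¬((y ↔ x) ↔ ¬y) = ¬1 = 0
((y ↔ y) ↔ ¬y) ↔ ¬((y ↔ x) ↔ ¬y) = 5/8 ↔ 0 = 3/8
¬(((y ↔ y) ↔ ¬y) ↔ ¬((y ↔ x) ↔ ¬y)) = ¬3/8 = 5/8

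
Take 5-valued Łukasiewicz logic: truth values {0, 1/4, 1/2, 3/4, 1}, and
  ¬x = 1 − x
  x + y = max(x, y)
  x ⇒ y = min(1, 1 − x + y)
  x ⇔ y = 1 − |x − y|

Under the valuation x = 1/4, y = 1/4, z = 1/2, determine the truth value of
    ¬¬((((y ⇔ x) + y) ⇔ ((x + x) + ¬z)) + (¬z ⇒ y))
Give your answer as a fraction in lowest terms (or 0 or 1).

3/4

y ⇔ x = 1/4 ⇔ 1/4 = 1
(y ⇔ x) + y = 1 + 1/4 = 1
x + x = 1/4 + 1/4 = 1/4
¬z = ¬1/2 = 1/2
(x + x) + ¬z = 1/4 + 1/2 = 1/2
((y ⇔ x) + y) ⇔ ((x + x) + ¬z) = 1 ⇔ 1/2 = 1/2
¬z = ¬1/2 = 1/2
¬z ⇒ y = 1/2 ⇒ 1/4 = 3/4
(((y ⇔ x) + y) ⇔ ((x + x) + ¬z)) + (¬z ⇒ y) = 1/2 + 3/4 = 3/4
¬((((y ⇔ x) + y) ⇔ ((x + x) + ¬z)) + (¬z ⇒ y)) = ¬3/4 = 1/4
¬¬((((y ⇔ x) + y) ⇔ ((x + x) + ¬z)) + (¬z ⇒ y)) = ¬1/4 = 3/4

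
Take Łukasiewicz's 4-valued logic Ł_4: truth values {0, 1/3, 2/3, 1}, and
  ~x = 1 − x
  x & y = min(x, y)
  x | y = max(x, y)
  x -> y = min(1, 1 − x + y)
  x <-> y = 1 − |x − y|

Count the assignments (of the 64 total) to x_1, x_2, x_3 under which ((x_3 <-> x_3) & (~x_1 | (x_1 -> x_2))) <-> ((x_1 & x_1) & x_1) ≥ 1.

value 1: 8 assignments (counts)
value 2/3: 20 assignments
value 1/3: 16 assignments
value 0: 20 assignments
So 8 of the 64 assignments meet the threshold.

8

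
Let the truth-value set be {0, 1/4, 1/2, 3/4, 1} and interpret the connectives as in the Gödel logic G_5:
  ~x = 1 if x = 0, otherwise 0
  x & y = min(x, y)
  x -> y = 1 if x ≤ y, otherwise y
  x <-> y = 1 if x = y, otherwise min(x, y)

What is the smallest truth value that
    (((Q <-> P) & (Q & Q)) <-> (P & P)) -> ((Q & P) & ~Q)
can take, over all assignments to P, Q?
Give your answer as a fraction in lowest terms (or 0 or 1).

0

Take P = 0, Q = 0:
Q <-> P = 0 <-> 0 = 1
Q & Q = 0 & 0 = 0
(Q <-> P) & (Q & Q) = 1 & 0 = 0
P & P = 0 & 0 = 0
((Q <-> P) & (Q & Q)) <-> (P & P) = 0 <-> 0 = 1
Q & P = 0 & 0 = 0
~Q = ~0 = 1
(Q & P) & ~Q = 0 & 1 = 0
(((Q <-> P) & (Q & Q)) <-> (P & P)) -> ((Q & P) & ~Q) = 1 -> 0 = 0
No assignment yields a value below 0, so this is the minimum.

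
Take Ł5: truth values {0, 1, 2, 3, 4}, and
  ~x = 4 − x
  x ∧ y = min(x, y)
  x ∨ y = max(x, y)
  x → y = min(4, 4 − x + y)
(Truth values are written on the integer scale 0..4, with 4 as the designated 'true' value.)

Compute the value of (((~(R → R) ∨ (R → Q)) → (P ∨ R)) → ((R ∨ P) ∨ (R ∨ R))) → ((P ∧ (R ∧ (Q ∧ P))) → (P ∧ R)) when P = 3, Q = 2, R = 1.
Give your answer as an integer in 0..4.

4

R → R = 1 → 1 = 4
~(R → R) = ~4 = 0
R → Q = 1 → 2 = 4
~(R → R) ∨ (R → Q) = 0 ∨ 4 = 4
P ∨ R = 3 ∨ 1 = 3
(~(R → R) ∨ (R → Q)) → (P ∨ R) = 4 → 3 = 3
R ∨ P = 1 ∨ 3 = 3
R ∨ R = 1 ∨ 1 = 1
(R ∨ P) ∨ (R ∨ R) = 3 ∨ 1 = 3
((~(R → R) ∨ (R → Q)) → (P ∨ R)) → ((R ∨ P) ∨ (R ∨ R)) = 3 → 3 = 4
Q ∧ P = 2 ∧ 3 = 2
R ∧ (Q ∧ P) = 1 ∧ 2 = 1
P ∧ (R ∧ (Q ∧ P)) = 3 ∧ 1 = 1
P ∧ R = 3 ∧ 1 = 1
(P ∧ (R ∧ (Q ∧ P))) → (P ∧ R) = 1 → 1 = 4
(((~(R → R) ∨ (R → Q)) → (P ∨ R)) → ((R ∨ P) ∨ (R ∨ R))) → ((P ∧ (R ∧ (Q ∧ P))) → (P ∧ R)) = 4 → 4 = 4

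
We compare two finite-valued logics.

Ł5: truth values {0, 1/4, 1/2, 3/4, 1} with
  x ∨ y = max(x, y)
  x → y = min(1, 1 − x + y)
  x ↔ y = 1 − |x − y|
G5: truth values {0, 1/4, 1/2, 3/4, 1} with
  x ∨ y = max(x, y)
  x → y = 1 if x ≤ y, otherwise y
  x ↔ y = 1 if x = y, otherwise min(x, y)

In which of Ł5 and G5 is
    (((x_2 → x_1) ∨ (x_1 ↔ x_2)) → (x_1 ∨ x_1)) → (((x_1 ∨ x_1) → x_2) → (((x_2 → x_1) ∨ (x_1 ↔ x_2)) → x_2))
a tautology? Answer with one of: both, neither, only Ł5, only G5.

both

In Ł5: every assignment gives 1 — tautology.
In G5: every assignment gives 1 — tautology.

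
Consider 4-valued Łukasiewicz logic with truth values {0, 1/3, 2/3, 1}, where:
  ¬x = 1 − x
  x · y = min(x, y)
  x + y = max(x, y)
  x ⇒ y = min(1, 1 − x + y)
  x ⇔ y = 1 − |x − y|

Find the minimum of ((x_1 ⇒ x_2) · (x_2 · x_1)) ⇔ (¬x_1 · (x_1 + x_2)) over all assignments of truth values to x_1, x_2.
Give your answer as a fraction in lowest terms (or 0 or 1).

0

Take x_1 = 0, x_2 = 1:
x_1 ⇒ x_2 = 0 ⇒ 1 = 1
x_2 · x_1 = 1 · 0 = 0
(x_1 ⇒ x_2) · (x_2 · x_1) = 1 · 0 = 0
¬x_1 = ¬0 = 1
x_1 + x_2 = 0 + 1 = 1
¬x_1 · (x_1 + x_2) = 1 · 1 = 1
((x_1 ⇒ x_2) · (x_2 · x_1)) ⇔ (¬x_1 · (x_1 + x_2)) = 0 ⇔ 1 = 0
No assignment yields a value below 0, so this is the minimum.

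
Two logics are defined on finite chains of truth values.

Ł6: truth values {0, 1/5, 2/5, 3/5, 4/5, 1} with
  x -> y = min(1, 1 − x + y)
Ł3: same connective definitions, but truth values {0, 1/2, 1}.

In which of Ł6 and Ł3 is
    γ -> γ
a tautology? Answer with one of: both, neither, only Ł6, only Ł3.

both

In Ł6: every assignment gives 1 — tautology.
In Ł3: every assignment gives 1 — tautology.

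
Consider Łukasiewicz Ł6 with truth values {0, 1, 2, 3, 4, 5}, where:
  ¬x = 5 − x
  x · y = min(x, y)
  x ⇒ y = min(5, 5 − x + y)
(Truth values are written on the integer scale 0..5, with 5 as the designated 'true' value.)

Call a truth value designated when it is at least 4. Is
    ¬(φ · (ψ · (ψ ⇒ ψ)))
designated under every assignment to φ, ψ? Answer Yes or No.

Counterexample: take φ = 2, ψ = 2.
ψ ⇒ ψ = 2 ⇒ 2 = 5
ψ · (ψ ⇒ ψ) = 2 · 5 = 2
φ · (ψ · (ψ ⇒ ψ)) = 2 · 2 = 2
¬(φ · (ψ · (ψ ⇒ ψ))) = ¬2 = 3
This gives 3, which is below 4.

No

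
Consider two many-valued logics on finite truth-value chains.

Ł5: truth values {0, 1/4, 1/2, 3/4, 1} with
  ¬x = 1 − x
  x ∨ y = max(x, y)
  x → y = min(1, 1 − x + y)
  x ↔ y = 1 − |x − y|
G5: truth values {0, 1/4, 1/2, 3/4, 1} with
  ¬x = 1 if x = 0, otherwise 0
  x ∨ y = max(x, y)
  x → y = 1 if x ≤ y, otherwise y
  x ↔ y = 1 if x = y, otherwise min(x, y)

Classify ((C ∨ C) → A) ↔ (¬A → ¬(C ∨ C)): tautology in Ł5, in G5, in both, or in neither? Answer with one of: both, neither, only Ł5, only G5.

In Ł5: every assignment gives 1 — tautology.
In G5: at A = 1/4, C = 1/2 the value is 1/4 — not a tautology.

only Ł5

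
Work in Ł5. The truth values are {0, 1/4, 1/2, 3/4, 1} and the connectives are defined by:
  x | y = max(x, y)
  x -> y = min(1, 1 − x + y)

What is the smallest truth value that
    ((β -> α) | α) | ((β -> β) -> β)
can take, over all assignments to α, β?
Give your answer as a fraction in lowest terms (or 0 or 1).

Take α = 0, β = 1/2:
β -> α = 1/2 -> 0 = 1/2
(β -> α) | α = 1/2 | 0 = 1/2
β -> β = 1/2 -> 1/2 = 1
(β -> β) -> β = 1 -> 1/2 = 1/2
((β -> α) | α) | ((β -> β) -> β) = 1/2 | 1/2 = 1/2
No assignment yields a value below 1/2, so this is the minimum.

1/2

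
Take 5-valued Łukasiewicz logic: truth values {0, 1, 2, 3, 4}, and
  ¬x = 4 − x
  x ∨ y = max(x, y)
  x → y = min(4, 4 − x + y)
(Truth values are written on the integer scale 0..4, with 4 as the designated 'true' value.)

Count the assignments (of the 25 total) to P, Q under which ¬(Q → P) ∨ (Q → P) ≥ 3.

22

value 4: 16 assignments (counts)
value 3: 6 assignments (counts)
value 2: 3 assignments
So 22 of the 25 assignments meet the threshold.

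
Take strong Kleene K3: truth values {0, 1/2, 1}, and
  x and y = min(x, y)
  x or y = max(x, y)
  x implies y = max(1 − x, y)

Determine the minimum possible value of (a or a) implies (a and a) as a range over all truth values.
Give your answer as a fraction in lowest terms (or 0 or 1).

Take a = 1/2:
a or a = 1/2 or 1/2 = 1/2
a and a = 1/2 and 1/2 = 1/2
(a or a) implies (a and a) = 1/2 implies 1/2 = 1/2
No assignment yields a value below 1/2, so this is the minimum.

1/2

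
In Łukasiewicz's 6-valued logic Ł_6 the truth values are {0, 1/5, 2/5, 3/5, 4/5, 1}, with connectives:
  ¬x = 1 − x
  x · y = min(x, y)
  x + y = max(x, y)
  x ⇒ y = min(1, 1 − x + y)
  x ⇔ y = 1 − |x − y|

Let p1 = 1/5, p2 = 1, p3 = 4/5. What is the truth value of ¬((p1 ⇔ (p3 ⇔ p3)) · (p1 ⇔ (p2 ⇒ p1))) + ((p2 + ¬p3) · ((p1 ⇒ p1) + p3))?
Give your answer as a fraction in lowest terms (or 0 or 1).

1

p3 ⇔ p3 = 4/5 ⇔ 4/5 = 1
p1 ⇔ (p3 ⇔ p3) = 1/5 ⇔ 1 = 1/5
p2 ⇒ p1 = 1 ⇒ 1/5 = 1/5
p1 ⇔ (p2 ⇒ p1) = 1/5 ⇔ 1/5 = 1
(p1 ⇔ (p3 ⇔ p3)) · (p1 ⇔ (p2 ⇒ p1)) = 1/5 · 1 = 1/5
¬((p1 ⇔ (p3 ⇔ p3)) · (p1 ⇔ (p2 ⇒ p1))) = ¬1/5 = 4/5
¬p3 = ¬4/5 = 1/5
p2 + ¬p3 = 1 + 1/5 = 1
p1 ⇒ p1 = 1/5 ⇒ 1/5 = 1
(p1 ⇒ p1) + p3 = 1 + 4/5 = 1
(p2 + ¬p3) · ((p1 ⇒ p1) + p3) = 1 · 1 = 1
¬((p1 ⇔ (p3 ⇔ p3)) · (p1 ⇔ (p2 ⇒ p1))) + ((p2 + ¬p3) · ((p1 ⇒ p1) + p3)) = 4/5 + 1 = 1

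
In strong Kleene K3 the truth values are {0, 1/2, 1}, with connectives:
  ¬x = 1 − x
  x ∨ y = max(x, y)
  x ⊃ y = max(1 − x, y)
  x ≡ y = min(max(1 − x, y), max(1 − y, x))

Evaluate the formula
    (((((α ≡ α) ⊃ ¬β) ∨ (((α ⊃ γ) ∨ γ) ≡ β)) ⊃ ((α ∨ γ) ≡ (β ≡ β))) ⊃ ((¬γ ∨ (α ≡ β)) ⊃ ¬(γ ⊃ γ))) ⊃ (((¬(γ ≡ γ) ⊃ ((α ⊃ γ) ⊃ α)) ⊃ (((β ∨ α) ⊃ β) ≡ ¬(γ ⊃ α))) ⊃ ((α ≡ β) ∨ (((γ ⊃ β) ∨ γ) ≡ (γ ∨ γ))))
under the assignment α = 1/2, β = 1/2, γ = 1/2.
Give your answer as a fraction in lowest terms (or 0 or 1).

α ≡ α = 1/2 ≡ 1/2 = 1/2
¬β = ¬1/2 = 1/2
(α ≡ α) ⊃ ¬β = 1/2 ⊃ 1/2 = 1/2
α ⊃ γ = 1/2 ⊃ 1/2 = 1/2
(α ⊃ γ) ∨ γ = 1/2 ∨ 1/2 = 1/2
((α ⊃ γ) ∨ γ) ≡ β = 1/2 ≡ 1/2 = 1/2
((α ≡ α) ⊃ ¬β) ∨ (((α ⊃ γ) ∨ γ) ≡ β) = 1/2 ∨ 1/2 = 1/2
α ∨ γ = 1/2 ∨ 1/2 = 1/2
β ≡ β = 1/2 ≡ 1/2 = 1/2
(α ∨ γ) ≡ (β ≡ β) = 1/2 ≡ 1/2 = 1/2
(((α ≡ α) ⊃ ¬β) ∨ (((α ⊃ γ) ∨ γ) ≡ β)) ⊃ ((α ∨ γ) ≡ (β ≡ β)) = 1/2 ⊃ 1/2 = 1/2
¬γ = ¬1/2 = 1/2
α ≡ β = 1/2 ≡ 1/2 = 1/2
¬γ ∨ (α ≡ β) = 1/2 ∨ 1/2 = 1/2
γ ⊃ γ = 1/2 ⊃ 1/2 = 1/2
¬(γ ⊃ γ) = ¬1/2 = 1/2
(¬γ ∨ (α ≡ β)) ⊃ ¬(γ ⊃ γ) = 1/2 ⊃ 1/2 = 1/2
((((α ≡ α) ⊃ ¬β) ∨ (((α ⊃ γ) ∨ γ) ≡ β)) ⊃ ((α ∨ γ) ≡ (β ≡ β))) ⊃ ((¬γ ∨ (α ≡ β)) ⊃ ¬(γ ⊃ γ)) = 1/2 ⊃ 1/2 = 1/2
γ ≡ γ = 1/2 ≡ 1/2 = 1/2
¬(γ ≡ γ) = ¬1/2 = 1/2
α ⊃ γ = 1/2 ⊃ 1/2 = 1/2
(α ⊃ γ) ⊃ α = 1/2 ⊃ 1/2 = 1/2
¬(γ ≡ γ) ⊃ ((α ⊃ γ) ⊃ α) = 1/2 ⊃ 1/2 = 1/2
β ∨ α = 1/2 ∨ 1/2 = 1/2
(β ∨ α) ⊃ β = 1/2 ⊃ 1/2 = 1/2
γ ⊃ α = 1/2 ⊃ 1/2 = 1/2
¬(γ ⊃ α) = ¬1/2 = 1/2
((β ∨ α) ⊃ β) ≡ ¬(γ ⊃ α) = 1/2 ≡ 1/2 = 1/2
(¬(γ ≡ γ) ⊃ ((α ⊃ γ) ⊃ α)) ⊃ (((β ∨ α) ⊃ β) ≡ ¬(γ ⊃ α)) = 1/2 ⊃ 1/2 = 1/2
α ≡ β = 1/2 ≡ 1/2 = 1/2
γ ⊃ β = 1/2 ⊃ 1/2 = 1/2
(γ ⊃ β) ∨ γ = 1/2 ∨ 1/2 = 1/2
γ ∨ γ = 1/2 ∨ 1/2 = 1/2
((γ ⊃ β) ∨ γ) ≡ (γ ∨ γ) = 1/2 ≡ 1/2 = 1/2
(α ≡ β) ∨ (((γ ⊃ β) ∨ γ) ≡ (γ ∨ γ)) = 1/2 ∨ 1/2 = 1/2
((¬(γ ≡ γ) ⊃ ((α ⊃ γ) ⊃ α)) ⊃ (((β ∨ α) ⊃ β) ≡ ¬(γ ⊃ α))) ⊃ ((α ≡ β) ∨ (((γ ⊃ β) ∨ γ) ≡ (γ ∨ γ))) = 1/2 ⊃ 1/2 = 1/2
(((((α ≡ α) ⊃ ¬β) ∨ (((α ⊃ γ) ∨ γ) ≡ β)) ⊃ ((α ∨ γ) ≡ (β ≡ β))) ⊃ ((¬γ ∨ (α ≡ β)) ⊃ ¬(γ ⊃ γ))) ⊃ (((¬(γ ≡ γ) ⊃ ((α ⊃ γ) ⊃ α)) ⊃ (((β ∨ α) ⊃ β) ≡ ¬(γ ⊃ α))) ⊃ ((α ≡ β) ∨ (((γ ⊃ β) ∨ γ) ≡ (γ ∨ γ)))) = 1/2 ⊃ 1/2 = 1/2

1/2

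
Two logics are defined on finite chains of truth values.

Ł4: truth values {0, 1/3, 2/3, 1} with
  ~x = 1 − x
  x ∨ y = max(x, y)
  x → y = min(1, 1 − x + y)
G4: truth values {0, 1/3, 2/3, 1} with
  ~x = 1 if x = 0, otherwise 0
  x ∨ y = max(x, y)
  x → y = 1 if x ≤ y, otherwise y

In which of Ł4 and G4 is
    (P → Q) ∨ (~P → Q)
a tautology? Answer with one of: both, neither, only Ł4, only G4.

only G4

In Ł4: at P = 1/3, Q = 0 the value is 2/3 — not a tautology.
In G4: every assignment gives 1 — tautology.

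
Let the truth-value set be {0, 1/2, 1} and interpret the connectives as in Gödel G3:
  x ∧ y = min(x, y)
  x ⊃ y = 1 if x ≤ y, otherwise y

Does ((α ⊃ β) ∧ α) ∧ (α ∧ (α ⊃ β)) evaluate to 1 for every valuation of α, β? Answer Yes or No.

Counterexample: take α = 0, β = 0.
α ⊃ β = 0 ⊃ 0 = 1
(α ⊃ β) ∧ α = 1 ∧ 0 = 0
α ∧ (α ⊃ β) = 0 ∧ 1 = 0
((α ⊃ β) ∧ α) ∧ (α ∧ (α ⊃ β)) = 0 ∧ 0 = 0
This gives 0 ≠ 1.

No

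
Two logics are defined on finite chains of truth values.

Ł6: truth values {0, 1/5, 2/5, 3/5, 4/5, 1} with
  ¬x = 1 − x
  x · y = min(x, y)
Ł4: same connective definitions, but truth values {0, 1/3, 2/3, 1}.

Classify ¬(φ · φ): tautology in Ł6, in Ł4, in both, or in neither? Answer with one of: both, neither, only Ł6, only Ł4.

neither

In Ł6: at φ = 1/5 the value is 4/5 — not a tautology.
In Ł4: at φ = 1/3 the value is 2/3 — not a tautology.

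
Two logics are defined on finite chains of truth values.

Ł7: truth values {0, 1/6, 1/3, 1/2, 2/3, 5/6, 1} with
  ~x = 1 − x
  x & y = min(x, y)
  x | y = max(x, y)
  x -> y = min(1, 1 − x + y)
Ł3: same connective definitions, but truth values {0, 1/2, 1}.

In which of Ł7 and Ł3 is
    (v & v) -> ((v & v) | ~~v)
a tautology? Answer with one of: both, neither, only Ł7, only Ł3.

In Ł7: every assignment gives 1 — tautology.
In Ł3: every assignment gives 1 — tautology.

both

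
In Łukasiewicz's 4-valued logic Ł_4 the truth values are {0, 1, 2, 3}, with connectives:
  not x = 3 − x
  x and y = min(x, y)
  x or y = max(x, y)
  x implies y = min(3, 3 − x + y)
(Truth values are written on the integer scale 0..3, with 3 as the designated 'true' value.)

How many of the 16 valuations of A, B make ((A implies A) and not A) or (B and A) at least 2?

A = 0, B = 0 ↦ 3  ≥
A = 0, B = 1 ↦ 3  ≥
A = 0, B = 2 ↦ 3  ≥
A = 0, B = 3 ↦ 3  ≥
A = 1, B = 0 ↦ 2  ≥
A = 1, B = 1 ↦ 2  ≥
A = 1, B = 2 ↦ 2  ≥
A = 1, B = 3 ↦ 2  ≥
A = 2, B = 0 ↦ 1  <
A = 2, B = 1 ↦ 1  <
A = 2, B = 2 ↦ 2  ≥
A = 2, B = 3 ↦ 2  ≥
A = 3, B = 0 ↦ 0  <
A = 3, B = 1 ↦ 1  <
A = 3, B = 2 ↦ 2  ≥
A = 3, B = 3 ↦ 3  ≥
So 12 of the 16 assignments meet the threshold.

12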